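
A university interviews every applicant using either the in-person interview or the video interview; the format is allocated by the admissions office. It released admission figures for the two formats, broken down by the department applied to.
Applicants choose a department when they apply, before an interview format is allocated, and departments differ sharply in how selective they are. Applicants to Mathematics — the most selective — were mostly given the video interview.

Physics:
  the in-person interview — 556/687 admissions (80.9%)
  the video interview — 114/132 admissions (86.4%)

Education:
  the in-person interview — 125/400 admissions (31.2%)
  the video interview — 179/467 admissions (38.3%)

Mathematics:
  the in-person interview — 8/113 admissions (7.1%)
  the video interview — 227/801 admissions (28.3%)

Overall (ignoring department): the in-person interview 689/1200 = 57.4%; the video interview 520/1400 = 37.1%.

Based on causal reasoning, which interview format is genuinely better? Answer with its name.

the video interview

Here department is a common cause — it drives both which interview format a case falls under and the outcome. The crude comparison mixes populations; the stratum-specific rates are the causally relevant ones.
Within each level — Physics: 80.9% vs 86.4%; Education: 31.2% vs 38.3%; Mathematics: 7.1% vs 28.3% — the video interview is higher every time.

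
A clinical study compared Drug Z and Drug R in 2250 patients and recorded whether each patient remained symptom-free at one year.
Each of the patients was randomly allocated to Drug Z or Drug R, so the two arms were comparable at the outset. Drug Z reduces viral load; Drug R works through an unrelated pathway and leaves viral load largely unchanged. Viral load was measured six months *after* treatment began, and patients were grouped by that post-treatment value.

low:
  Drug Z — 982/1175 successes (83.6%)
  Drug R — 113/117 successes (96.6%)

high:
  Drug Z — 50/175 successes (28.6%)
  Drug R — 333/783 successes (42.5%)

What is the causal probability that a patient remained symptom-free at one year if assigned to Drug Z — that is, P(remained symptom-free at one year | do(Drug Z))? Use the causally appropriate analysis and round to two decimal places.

The viral load-specific comparison favours Drug R throughout, but the pooled figures favour Drug Z. The question is whether to condition on viral load.
Viral load is recorded after the drug and is itself shifted by it — it sits on the causal path from drug to outcome. Conditioning on a mediator would strip out part of the effect we want; the pooled comparison gives the total causal effect.
So P(outcome | do(Drug Z)) is just the pooled rate for Drug Z: 1032/1350 = 0.764.

0.76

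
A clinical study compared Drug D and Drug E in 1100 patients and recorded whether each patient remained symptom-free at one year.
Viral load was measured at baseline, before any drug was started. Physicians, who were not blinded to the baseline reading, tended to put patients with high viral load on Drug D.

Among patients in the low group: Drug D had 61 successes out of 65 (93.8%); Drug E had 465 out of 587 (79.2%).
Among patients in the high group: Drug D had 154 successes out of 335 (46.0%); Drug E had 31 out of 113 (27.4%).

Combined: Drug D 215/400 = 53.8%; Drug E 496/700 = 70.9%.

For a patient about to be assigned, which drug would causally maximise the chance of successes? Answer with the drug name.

Drug D

Viral load satisfies the back-door criterion: it is not a descendant of the drug, and it blocks the spurious path from drug to outcome. Adjusting for it (i.e., using the within-viral load rates) gives the causal effect.
Within each level — low: 93.8% vs 79.2%; high: 46.0% vs 27.4% — Drug D is higher every time.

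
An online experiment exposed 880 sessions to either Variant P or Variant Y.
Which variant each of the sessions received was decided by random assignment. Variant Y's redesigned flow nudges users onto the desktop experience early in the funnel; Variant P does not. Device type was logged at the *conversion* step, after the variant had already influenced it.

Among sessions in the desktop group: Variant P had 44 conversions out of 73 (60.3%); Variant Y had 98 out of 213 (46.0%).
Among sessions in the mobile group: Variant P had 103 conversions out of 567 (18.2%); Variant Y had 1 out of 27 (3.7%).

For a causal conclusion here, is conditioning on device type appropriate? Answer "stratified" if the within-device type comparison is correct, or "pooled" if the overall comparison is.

pooled

Device type is recorded after the variant and is itself shifted by it — it sits on the causal path from variant to outcome. Conditioning on a mediator would strip out part of the effect we want; the pooled comparison gives the total causal effect.
Pooled: Variant P 23.0% vs Variant Y 41.2%; Variant Y is higher overall.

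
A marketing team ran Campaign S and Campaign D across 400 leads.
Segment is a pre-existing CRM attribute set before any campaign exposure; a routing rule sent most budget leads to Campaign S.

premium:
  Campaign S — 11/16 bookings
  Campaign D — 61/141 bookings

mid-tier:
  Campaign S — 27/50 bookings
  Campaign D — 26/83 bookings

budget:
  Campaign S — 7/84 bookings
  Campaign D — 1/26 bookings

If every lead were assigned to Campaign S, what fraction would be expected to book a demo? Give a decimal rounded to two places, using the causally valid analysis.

0.47

Within every customer segment level Campaign S has the higher rate, yet pooled Campaign D does — Simpson's reversal.
Customer segment is set before the campaign has any effect — it is not caused by the campaign — and it independently drives the outcome. That makes it a confounder, so the causal comparison is within customer segment levels.
Standardising Campaign S to the population customer segment mix: 0.393·11/16 + 0.333·27/50 + 0.275·7/84 = 0.472.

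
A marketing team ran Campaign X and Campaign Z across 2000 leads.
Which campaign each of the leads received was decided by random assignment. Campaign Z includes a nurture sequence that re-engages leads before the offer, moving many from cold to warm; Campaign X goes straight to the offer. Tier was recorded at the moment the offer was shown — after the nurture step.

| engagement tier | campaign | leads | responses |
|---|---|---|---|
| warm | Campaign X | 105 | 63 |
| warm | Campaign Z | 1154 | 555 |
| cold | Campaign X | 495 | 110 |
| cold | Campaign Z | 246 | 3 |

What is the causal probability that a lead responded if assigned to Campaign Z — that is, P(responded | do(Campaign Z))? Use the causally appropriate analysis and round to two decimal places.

0.40

Engagement tier lies on the pathway campaign → engagement tier → outcome, so adjusting for it blocks the indirect effect. For the total causal effect of campaign, use the unadjusted pooled rates.
So P(outcome | do(Campaign Z)) is just the pooled rate for Campaign Z: 558/1400 = 0.399.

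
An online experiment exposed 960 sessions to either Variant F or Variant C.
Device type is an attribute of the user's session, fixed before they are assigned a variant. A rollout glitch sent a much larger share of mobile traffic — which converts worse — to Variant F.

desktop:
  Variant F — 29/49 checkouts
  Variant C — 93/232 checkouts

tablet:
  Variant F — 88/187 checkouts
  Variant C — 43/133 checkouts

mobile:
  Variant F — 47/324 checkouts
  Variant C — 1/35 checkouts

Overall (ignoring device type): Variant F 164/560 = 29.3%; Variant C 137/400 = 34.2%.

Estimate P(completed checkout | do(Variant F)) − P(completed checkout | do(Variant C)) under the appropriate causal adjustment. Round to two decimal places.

+0.15

The stratified and pooled comparisons disagree (Variant F wins within each device type; Variant C wins overall), so the answer turns on the causal role of device type.
Since device type is a pre-existing factor (not a product of the variant) and it affects the outcome on its own, it is a confounder. The stratified rates, not the pooled rate, identify the causal effect.
Adjusting over the population distribution of device type: 0.293·(0.592−0.401) + 0.333·(0.471−0.323) + 0.374·(0.145−0.029) = +0.149.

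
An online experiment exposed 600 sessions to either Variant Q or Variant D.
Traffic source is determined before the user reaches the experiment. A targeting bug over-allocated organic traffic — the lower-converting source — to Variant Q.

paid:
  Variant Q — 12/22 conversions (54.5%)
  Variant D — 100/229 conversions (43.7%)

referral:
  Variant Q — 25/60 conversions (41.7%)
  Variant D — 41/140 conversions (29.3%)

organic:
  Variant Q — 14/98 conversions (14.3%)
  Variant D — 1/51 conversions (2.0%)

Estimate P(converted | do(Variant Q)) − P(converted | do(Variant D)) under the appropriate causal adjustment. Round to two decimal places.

Traffic source satisfies the back-door criterion: it is not a descendant of the variant, and it blocks the spurious path from variant to outcome. Adjusting for it (i.e., using the within-traffic source rates) gives the causal effect.
Adjusting over the population distribution of traffic source: 0.418·(0.545−0.437) + 0.333·(0.417−0.293) + 0.248·(0.143−0.020) = +0.117.

+0.12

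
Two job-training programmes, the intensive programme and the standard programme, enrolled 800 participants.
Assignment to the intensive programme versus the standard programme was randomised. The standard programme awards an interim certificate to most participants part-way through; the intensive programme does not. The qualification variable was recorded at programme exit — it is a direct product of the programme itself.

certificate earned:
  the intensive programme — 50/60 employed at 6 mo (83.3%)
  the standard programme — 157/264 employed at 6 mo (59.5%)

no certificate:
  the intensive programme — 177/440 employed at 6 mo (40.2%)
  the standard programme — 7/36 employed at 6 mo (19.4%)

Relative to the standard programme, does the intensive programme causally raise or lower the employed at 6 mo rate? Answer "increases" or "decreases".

The qualification attained during the programme-specific comparison favours the intensive programme throughout, but the pooled figures favour the standard programme. The question is whether to condition on qualification attained during the programme.
The distribution of qualification attained during the programme is itself part of what the programme does — it is an intermediate outcome. Holding it fixed would remove that part of the effect; the total effect is the pooled difference.
Pooled: the intensive programme 45.4% vs the standard programme 54.7%; the standard programme is higher overall.

decreases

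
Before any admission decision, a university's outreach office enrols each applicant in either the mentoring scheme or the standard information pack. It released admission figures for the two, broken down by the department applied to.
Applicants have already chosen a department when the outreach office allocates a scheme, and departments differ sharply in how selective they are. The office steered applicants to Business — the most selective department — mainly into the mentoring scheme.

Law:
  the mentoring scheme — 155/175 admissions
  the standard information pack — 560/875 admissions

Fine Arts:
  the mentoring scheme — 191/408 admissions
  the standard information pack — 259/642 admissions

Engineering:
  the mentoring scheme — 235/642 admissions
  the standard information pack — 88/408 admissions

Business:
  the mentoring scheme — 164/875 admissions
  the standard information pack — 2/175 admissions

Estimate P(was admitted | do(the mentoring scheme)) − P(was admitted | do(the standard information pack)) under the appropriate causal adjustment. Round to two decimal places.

Department differs across outreach schemes for reasons unrelated to any effect of the outreach scheme itself, and it separately predicts the outcome — a classic confounder. We must compare within department levels.
Adjusting over the population distribution of department: 0.250·(0.886−0.640) + 0.250·(0.468−0.403) + 0.250·(0.366−0.216) + 0.250·(0.187−0.011) = +0.159.

+0.16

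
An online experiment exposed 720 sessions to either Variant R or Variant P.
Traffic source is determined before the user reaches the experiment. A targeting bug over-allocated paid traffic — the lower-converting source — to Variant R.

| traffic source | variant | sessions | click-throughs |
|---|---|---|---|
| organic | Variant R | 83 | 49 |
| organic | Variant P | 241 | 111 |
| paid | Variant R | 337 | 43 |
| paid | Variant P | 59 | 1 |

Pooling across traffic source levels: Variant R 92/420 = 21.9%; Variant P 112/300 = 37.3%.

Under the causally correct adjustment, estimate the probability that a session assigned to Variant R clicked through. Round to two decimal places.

The stratified and pooled comparisons disagree (Variant R wins within each traffic source; Variant P wins overall), so the answer turns on the causal role of traffic source.
Traffic source is set before the variant has any effect — it is not caused by the variant — and it independently drives the outcome. That makes it a confounder, so the causal comparison is within traffic source levels.
Standardising Variant R to the population traffic source mix: 0.450·49/83 + 0.550·43/337 = 0.336.

0.34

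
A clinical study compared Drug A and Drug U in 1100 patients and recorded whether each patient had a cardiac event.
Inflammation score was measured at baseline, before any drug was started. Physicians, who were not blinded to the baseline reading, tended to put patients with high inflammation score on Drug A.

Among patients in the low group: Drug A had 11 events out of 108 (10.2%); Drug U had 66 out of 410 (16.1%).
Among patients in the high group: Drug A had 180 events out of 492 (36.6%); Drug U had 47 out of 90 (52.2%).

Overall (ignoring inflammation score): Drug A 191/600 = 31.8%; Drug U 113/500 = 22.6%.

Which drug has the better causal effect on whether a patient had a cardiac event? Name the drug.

Drug A

Drug A is lower inside every inflammation score stratum but Drug U is lower in aggregate. Whether to stratify depends on how inflammation score relates to the drug.
Inflammation score differs across drugs for reasons unrelated to any effect of the drug itself, and it separately predicts the outcome — a classic confounder. We must compare within inflammation score levels.
Within each level — low: 10.2% vs 16.1%; high: 36.6% vs 52.2% — Drug A is lower every time.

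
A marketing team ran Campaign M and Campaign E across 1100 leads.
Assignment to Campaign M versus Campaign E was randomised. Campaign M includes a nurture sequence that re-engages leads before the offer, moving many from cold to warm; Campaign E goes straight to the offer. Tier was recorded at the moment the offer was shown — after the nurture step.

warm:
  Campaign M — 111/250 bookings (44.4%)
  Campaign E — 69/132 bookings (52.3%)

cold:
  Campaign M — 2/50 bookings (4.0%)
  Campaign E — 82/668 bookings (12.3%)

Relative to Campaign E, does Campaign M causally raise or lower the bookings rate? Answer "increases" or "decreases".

increases

Campaign E is higher inside every engagement tier stratum but Campaign M is higher in aggregate. Whether to stratify depends on how engagement tier relates to the campaign.
Stratifying would compare campaigns among leads the campaigns themselves sorted into engagement tier groups — a form of selection on an intermediate. The unconditioned pooled rates give the total causal effect.
Pooled: Campaign M 37.7% vs Campaign E 18.9%; Campaign M is higher overall.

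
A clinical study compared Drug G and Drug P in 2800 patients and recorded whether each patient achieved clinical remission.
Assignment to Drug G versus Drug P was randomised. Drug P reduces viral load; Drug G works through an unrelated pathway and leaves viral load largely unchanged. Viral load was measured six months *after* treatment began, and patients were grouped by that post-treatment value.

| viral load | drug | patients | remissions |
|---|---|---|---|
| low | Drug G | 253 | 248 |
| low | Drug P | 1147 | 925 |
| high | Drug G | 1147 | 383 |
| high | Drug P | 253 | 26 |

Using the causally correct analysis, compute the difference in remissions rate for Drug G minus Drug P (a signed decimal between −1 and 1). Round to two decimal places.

-0.23

Drug G is higher inside every viral load stratum but Drug P is higher in aggregate. Whether to stratify depends on how viral load relates to the drug.
Viral load lies on the pathway drug → viral load → outcome, so adjusting for it blocks the indirect effect. For the total causal effect of drug, use the unadjusted pooled rates.
The causal difference is the pooled difference: 0.451 − 0.679 = -0.229.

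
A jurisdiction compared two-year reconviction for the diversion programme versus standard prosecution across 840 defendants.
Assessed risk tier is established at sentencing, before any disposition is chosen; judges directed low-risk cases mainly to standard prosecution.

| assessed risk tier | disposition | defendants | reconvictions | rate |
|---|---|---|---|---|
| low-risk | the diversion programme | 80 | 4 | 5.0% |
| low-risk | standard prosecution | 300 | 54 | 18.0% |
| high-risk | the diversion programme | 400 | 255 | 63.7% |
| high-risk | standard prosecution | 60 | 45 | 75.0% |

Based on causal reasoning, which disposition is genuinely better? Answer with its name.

Assessed risk tier differs across dispositions for reasons unrelated to any effect of the disposition itself, and it separately predicts the outcome — a classic confounder. We must compare within assessed risk tier levels.
Within each level — low-risk: 5.0% vs 18.0%; high-risk: 63.7% vs 75.0% — the diversion programme is lower every time.

the diversion programme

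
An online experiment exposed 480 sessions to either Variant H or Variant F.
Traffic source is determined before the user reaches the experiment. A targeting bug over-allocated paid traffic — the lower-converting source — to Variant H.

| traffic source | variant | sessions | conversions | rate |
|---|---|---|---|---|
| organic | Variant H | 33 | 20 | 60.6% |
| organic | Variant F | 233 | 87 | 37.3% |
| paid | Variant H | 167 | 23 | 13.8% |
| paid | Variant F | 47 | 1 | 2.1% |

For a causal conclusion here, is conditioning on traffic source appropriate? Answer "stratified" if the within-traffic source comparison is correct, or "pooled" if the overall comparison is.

stratified

Nothing the variant does changes traffic source; the imbalance is an allocation artefact. With traffic source also predicting the outcome, the pooled figure is confounded, and the within-stratum comparison is the causal one.
Within each level — organic: 60.6% vs 37.3%; paid: 13.8% vs 2.1% — Variant H is higher every time.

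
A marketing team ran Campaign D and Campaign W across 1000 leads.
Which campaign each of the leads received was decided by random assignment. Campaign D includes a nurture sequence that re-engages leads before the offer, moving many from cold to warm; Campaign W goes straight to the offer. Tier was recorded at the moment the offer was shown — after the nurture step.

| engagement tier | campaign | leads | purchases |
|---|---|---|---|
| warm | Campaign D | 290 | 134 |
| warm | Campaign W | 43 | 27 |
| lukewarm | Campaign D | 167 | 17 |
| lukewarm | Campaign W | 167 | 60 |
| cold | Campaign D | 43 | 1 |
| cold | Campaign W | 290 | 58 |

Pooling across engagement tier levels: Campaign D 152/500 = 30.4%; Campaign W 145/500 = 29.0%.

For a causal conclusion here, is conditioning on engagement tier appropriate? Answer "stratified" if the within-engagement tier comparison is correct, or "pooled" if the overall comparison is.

The engagement tier-specific comparison favours Campaign W throughout, but the pooled figures favour Campaign D. The question is whether to condition on engagement tier.
Engagement tier lies on the pathway campaign → engagement tier → outcome, so adjusting for it blocks the indirect effect. For the total causal effect of campaign, use the unadjusted pooled rates.
Pooled: Campaign D 30.4% vs Campaign W 29.0%; Campaign D is higher overall.

pooled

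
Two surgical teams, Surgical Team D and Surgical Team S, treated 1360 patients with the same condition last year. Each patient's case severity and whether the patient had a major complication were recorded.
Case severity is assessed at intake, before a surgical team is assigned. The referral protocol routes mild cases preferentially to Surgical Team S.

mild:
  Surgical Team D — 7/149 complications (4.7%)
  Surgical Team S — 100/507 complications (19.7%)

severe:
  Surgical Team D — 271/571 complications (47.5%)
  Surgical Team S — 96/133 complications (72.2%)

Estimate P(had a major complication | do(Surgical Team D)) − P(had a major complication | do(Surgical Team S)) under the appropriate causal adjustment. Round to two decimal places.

Case severity satisfies the back-door criterion: it is not a descendant of the surgical team, and it blocks the spurious path from surgical team to outcome. Adjusting for it (i.e., using the within-case severity rates) gives the causal effect.
Adjusting over the population distribution of case severity: 0.482·(0.047−0.197) + 0.518·(0.475−0.722) = -0.200.

-0.20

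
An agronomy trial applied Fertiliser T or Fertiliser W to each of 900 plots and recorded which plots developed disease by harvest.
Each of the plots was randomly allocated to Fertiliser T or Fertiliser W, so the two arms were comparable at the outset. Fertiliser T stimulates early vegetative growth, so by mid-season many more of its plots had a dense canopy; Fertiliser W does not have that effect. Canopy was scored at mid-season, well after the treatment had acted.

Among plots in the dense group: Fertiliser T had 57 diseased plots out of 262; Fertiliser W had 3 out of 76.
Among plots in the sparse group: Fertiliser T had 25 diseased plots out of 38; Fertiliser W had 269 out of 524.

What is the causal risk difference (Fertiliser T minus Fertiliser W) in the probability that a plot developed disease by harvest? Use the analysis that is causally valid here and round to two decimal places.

-0.18

Fertiliser W is lower inside every mid-season canopy stratum but Fertiliser T is lower in aggregate. Whether to stratify depends on how mid-season canopy relates to the fertiliser.
Mid-season canopy here is a post-treatment variable shaped by the fertiliser; conditioning on it would introduce bias rather than remove it. The overall comparison is the causal one.
The causal difference is the pooled difference: 0.273 − 0.453 = -0.180.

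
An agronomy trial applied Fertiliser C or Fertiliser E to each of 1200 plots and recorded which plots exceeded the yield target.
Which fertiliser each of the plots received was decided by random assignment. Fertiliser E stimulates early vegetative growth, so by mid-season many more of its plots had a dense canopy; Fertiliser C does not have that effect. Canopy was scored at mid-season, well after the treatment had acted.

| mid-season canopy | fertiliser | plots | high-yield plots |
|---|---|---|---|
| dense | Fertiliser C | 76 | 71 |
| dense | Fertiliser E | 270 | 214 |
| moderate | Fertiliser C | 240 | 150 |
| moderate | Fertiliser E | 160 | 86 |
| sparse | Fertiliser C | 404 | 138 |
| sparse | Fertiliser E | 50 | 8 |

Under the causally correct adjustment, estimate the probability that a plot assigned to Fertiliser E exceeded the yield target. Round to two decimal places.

0.64

The stratified and pooled comparisons disagree (Fertiliser C wins within each mid-season canopy; Fertiliser E wins overall), so the answer turns on the causal role of mid-season canopy.
Mid-season canopy lies on the pathway fertiliser → mid-season canopy → outcome, so adjusting for it blocks the indirect effect. For the total causal effect of fertiliser, use the unadjusted pooled rates.
So P(outcome | do(Fertiliser E)) is just the pooled rate for Fertiliser E: 308/480 = 0.642.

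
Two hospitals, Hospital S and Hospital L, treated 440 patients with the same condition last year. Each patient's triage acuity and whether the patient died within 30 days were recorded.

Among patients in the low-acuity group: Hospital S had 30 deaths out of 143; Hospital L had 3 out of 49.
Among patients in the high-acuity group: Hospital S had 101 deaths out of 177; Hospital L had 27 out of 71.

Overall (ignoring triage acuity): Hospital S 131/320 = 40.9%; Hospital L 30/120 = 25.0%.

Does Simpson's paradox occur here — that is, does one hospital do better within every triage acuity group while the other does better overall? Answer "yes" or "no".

Within each triage acuity level (low-acuity 21.0% vs 6.1%; high-acuity 57.1% vs 38.0%), Hospital L has the lower rate every time. Pooled: 40.9% vs 25.0% — Hospital L has the lower rate overall. They agree.

no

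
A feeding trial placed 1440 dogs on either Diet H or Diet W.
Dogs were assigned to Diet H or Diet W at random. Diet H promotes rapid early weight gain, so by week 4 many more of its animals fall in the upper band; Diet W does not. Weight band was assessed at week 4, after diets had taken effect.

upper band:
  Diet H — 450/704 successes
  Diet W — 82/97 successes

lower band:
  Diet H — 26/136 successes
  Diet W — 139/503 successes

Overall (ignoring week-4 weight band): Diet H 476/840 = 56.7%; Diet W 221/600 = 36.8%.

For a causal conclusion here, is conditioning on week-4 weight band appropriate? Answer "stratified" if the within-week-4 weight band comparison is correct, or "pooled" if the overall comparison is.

The distribution of week-4 weight band is itself part of what the diet does — it is an intermediate outcome. Holding it fixed would remove that part of the effect; the total effect is the pooled difference.
Pooled: Diet H 56.7% vs Diet W 36.8%; Diet H is higher overall.

pooled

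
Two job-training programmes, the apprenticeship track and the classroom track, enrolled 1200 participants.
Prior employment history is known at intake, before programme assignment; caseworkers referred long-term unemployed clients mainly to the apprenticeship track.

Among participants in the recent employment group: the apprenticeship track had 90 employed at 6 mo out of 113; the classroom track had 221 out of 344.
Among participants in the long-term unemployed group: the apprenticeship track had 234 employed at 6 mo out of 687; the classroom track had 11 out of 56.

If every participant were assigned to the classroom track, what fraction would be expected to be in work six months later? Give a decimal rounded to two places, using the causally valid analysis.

0.37

The prior employment history-specific comparison favours the apprenticeship track throughout, but the pooled figures favour the classroom track. The question is whether to condition on prior employment history.
The imbalance in prior employment history arose from how participants were allocated, not from anything the programme did; and prior employment history independently affects the outcome. The pooled gap is confounded — condition on prior employment history.
Standardising the classroom track to the population prior employment history mix: 0.381·221/344 + 0.619·11/56 = 0.366.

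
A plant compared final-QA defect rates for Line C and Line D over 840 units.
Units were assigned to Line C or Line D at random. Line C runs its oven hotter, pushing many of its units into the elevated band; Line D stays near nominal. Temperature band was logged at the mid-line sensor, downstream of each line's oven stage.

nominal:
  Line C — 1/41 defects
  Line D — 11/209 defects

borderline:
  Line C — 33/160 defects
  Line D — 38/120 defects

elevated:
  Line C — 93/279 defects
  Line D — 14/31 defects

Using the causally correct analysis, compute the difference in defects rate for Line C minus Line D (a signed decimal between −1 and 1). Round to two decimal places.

Because the line influences in-process temperature band, in-process temperature band is a post-treatment mediator, not a confounder. Stratifying on it would bias the estimate; the causal effect is the crude pooled difference.
The causal difference is the pooled difference: 0.265 − 0.175 = +0.090.

+0.09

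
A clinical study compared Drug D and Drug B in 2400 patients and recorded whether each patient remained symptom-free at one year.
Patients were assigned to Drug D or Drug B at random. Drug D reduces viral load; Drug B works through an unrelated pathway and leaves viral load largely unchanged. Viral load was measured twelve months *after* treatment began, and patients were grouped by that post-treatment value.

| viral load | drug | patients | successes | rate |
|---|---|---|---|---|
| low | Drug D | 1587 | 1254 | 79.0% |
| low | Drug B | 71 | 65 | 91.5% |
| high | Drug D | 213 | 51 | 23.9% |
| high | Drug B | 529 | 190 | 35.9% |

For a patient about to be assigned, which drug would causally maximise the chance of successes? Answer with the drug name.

Drug D

Drug B is higher inside every viral load stratum but Drug D is higher in aggregate. Whether to stratify depends on how viral load relates to the drug.
Viral load is downstream of the drug. One should not condition on a consequence of treatment, so the overall rates are the right comparison.
Pooled: Drug D 72.5% vs Drug B 42.5%; Drug D is higher overall.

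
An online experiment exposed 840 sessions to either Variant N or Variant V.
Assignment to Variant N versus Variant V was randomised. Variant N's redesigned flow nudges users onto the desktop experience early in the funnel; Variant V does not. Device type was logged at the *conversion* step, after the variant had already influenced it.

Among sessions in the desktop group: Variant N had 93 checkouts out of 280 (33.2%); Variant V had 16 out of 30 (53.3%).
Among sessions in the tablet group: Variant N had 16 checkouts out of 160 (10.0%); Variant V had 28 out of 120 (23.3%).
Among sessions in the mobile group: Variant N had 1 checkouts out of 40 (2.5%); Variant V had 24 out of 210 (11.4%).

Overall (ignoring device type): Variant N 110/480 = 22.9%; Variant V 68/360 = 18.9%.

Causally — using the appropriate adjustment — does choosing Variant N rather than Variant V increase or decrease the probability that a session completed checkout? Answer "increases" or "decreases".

Device type here is a post-treatment variable shaped by the variant; conditioning on it would introduce bias rather than remove it. The overall comparison is the causal one.
Pooled: Variant N 22.9% vs Variant V 18.9%; Variant N is higher overall.

increases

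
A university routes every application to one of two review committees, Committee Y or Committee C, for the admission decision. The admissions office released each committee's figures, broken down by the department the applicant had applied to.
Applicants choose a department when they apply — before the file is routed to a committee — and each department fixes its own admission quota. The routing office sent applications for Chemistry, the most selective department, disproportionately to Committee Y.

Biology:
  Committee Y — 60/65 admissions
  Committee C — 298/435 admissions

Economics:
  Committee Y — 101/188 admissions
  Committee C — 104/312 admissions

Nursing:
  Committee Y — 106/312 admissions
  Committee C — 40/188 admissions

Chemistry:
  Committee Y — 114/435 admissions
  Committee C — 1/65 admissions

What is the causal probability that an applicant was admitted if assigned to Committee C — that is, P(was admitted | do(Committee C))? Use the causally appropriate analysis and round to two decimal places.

The department-specific comparison favours Committee Y throughout, but the pooled figures favour Committee C. The question is whether to condition on department.
The imbalance in department arose from how applicants were allocated, not from anything the review committee did; and department independently affects the outcome. The pooled gap is confounded — condition on department.
Standardising Committee C to the population department mix: 0.250·298/435 + 0.250·104/312 + 0.250·40/188 + 0.250·1/65 = 0.312.

0.31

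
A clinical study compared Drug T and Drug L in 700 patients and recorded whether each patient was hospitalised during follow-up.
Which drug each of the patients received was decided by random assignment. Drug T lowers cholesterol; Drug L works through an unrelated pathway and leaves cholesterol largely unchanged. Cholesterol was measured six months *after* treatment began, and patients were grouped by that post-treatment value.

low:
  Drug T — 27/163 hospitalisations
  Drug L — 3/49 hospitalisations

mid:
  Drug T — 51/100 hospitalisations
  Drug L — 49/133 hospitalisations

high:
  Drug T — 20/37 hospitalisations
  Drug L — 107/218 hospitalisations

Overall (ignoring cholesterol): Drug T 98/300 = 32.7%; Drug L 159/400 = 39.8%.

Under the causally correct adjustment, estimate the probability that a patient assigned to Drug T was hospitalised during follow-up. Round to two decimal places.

Cholesterol is downstream of the drug. One should not condition on a consequence of treatment, so the overall rates are the right comparison.
So P(outcome | do(Drug T)) is just the pooled rate for Drug T: 98/300 = 0.327.

0.33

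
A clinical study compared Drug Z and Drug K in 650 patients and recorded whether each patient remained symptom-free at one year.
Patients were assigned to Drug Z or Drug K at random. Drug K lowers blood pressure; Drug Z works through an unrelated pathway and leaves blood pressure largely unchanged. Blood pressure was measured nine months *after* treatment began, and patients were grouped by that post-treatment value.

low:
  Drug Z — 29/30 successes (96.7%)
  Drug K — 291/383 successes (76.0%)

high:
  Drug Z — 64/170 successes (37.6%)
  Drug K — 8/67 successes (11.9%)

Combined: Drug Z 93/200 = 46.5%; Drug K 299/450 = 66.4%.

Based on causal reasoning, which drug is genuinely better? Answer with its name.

Drug K

Blood pressure here is a post-treatment variable shaped by the drug; conditioning on it would introduce bias rather than remove it. The overall comparison is the causal one.
Pooled: Drug Z 46.5% vs Drug K 66.4%; Drug K is higher overall.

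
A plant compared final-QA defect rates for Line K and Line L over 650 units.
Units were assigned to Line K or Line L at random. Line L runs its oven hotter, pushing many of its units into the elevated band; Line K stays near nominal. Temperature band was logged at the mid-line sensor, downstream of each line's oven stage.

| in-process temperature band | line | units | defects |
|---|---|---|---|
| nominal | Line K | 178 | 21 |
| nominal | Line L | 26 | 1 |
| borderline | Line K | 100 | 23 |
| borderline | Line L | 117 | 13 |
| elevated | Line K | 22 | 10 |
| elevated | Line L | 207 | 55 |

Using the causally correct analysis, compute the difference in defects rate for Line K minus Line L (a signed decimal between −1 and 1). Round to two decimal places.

Line L is lower inside every in-process temperature band stratum but Line K is lower in aggregate. Whether to stratify depends on how in-process temperature band relates to the line.
In-process temperature band here is a post-treatment variable shaped by the line; conditioning on it would introduce bias rather than remove it. The overall comparison is the causal one.
The causal difference is the pooled difference: 0.180 − 0.197 = -0.017.

-0.02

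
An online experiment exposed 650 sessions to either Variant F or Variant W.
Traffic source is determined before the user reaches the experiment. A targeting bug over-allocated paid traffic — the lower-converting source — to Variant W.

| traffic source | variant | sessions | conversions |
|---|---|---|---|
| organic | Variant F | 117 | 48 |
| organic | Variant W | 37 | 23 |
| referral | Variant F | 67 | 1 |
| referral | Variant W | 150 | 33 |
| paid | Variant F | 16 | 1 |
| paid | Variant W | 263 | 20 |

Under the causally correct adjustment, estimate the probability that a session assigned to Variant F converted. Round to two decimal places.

Variant W is higher inside every traffic source stratum but Variant F is higher in aggregate. Whether to stratify depends on how traffic source relates to the variant.
Traffic source differs across variants for reasons unrelated to any effect of the variant itself, and it separately predicts the outcome — a classic confounder. We must compare within traffic source levels.
Standardising Variant F to the population traffic source mix: 0.237·48/117 + 0.334·1/67 + 0.429·1/16 = 0.129.

0.13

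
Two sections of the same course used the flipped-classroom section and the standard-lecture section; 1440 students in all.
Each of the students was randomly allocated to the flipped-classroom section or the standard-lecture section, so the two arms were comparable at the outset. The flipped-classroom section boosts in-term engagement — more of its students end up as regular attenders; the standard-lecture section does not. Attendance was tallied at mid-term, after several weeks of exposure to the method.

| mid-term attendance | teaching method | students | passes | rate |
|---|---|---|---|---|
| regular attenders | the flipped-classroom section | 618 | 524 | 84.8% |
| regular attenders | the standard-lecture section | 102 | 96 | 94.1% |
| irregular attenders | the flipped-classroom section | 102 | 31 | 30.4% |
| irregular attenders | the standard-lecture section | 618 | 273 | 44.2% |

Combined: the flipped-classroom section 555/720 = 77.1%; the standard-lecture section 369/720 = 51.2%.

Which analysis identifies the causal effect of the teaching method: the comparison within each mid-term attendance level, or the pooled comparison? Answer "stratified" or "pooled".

the standard-lecture section is higher inside every mid-term attendance stratum but the flipped-classroom section is higher in aggregate. Whether to stratify depends on how mid-term attendance relates to the teaching method.
Mid-term attendance is recorded after the teaching method and is itself shifted by it — it sits on the causal path from teaching method to outcome. Conditioning on a mediator would strip out part of the effect we want; the pooled comparison gives the total causal effect.
Pooled: the flipped-classroom section 77.1% vs the standard-lecture section 51.2%; the flipped-classroom section is higher overall.

pooled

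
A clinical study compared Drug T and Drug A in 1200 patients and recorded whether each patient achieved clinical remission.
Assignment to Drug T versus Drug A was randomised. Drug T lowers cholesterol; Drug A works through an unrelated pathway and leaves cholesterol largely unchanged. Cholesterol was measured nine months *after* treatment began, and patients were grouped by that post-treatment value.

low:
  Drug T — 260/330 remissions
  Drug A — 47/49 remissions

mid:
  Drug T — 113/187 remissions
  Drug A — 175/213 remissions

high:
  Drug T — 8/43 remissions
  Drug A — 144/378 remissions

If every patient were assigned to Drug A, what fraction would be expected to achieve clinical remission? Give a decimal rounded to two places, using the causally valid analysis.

Cholesterol here is a post-treatment variable shaped by the drug; conditioning on it would introduce bias rather than remove it. The overall comparison is the causal one.
So P(outcome | do(Drug A)) is just the pooled rate for Drug A: 366/640 = 0.572.

0.57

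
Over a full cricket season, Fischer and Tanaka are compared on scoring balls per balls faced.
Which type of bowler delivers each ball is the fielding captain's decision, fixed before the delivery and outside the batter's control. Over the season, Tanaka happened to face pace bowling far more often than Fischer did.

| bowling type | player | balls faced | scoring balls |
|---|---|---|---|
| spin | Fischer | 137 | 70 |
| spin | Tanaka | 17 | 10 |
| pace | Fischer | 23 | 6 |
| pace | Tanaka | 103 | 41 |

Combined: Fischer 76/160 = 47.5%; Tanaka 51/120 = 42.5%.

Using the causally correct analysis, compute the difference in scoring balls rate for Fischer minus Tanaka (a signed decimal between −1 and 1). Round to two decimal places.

-0.10

Bowling type is set before the player has any effect — it is not caused by the player — and it independently drives the outcome. That makes it a confounder, so the causal comparison is within bowling type levels.
Adjusting over the population distribution of bowling type: 0.550·(0.511−0.588) + 0.450·(0.261−0.398) = -0.104.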